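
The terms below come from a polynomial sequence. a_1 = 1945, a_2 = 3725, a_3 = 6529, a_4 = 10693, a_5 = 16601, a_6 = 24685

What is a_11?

Δ: 1780, 2804, 4164, 5908, 8084
Δ²: 1024, 1360, 1744, 2176
Δ³: 336, 384, 432
Δ⁴: 48, 48
The fourth differences are constant (48).
432 + 48 = 480;  2176 + 480 = 2656;  8084 + 2656 = 10740;  24685 + 10740 = 35425
480 + 48 = 528;  2656 + 528 = 3184;  10740 + 3184 = 13924;  35425 + 13924 = 49349
528 + 48 = 576;  3184 + 576 = 3760;  13924 + 3760 = 17684;  49349 + 17684 = 67033
576 + 48 = 624;  3760 + 624 = 4384;  17684 + 4384 = 22068;  67033 + 22068 = 89101
624 + 48 = 672;  4384 + 672 = 5056;  22068 + 5056 = 27124;  89101 + 27124 = 116225

116225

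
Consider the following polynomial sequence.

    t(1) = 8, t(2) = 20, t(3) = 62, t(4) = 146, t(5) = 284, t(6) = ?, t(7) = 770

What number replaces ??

Using the first 5 terms:
Δ: 12  42  84  138
Δ²: 30  42  54
Δ³: 12  12
Constant third difference = 12.
Extend forward: 54 + 12 = 66;  138 + 66 = 204;  284 + 204 = 488

488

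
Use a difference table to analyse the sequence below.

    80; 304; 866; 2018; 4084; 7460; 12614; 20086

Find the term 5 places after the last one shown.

224, 562, 1152, 2066, 3376, 5154, 7472
338, 590, 914, 1310, 1778, 2318
252, 324, 396, 468, 540
72, 72, 72, 72
Constant fourth difference = 72, so extend:
540 + 72 = 612;  2318 + 612 = 2930;  7472 + 2930 = 10402;  20086 + 10402 = 30488
612 + 72 = 684;  2930 + 684 = 3614;  10402 + 3614 = 14016;  30488 + 14016 = 44504
684 + 72 = 756;  3614 + 756 = 4370;  14016 + 4370 = 18386;  44504 + 18386 = 62890
756 + 72 = 828;  4370 + 828 = 5198;  18386 + 5198 = 23584;  62890 + 23584 = 86474
828 + 72 = 900;  5198 + 900 = 6098;  23584 + 6098 = 29682;  86474 + 29682 = 116156

116156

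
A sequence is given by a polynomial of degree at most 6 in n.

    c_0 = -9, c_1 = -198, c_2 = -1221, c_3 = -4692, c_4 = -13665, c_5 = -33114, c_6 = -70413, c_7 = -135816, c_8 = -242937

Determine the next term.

-409230

D1: -189  -1023  -3471  -8973  -19449  -37299  -65403  -107121
D2: -834  -2448  -5502  -10476  -17850  -28104  -41718
D3: -1614  -3054  -4974  -7374  -10254  -13614
D4: -1440  -1920  -2400  -2880  -3360
D5: -480  -480  -480  -480
Constant fifth difference = -480, so extend:
-3360 − 480 = -3840;  -13614 − 3840 = -17454;  -41718 − 17454 = -59172;  -107121 − 59172 = -166293;  -242937 − 166293 = -409230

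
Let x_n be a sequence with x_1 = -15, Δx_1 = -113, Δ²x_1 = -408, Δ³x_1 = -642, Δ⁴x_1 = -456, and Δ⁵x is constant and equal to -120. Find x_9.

-86935

Build the table forward from the leading diagonal:
Fifth differences: -120  -120  -120  -120  -120  -120  -120  -120  -120
Fourth differences: -456  -576  -696  -816  -936  -1056  -1176  -1296  -1416
Third differences: -642  -1098  -1674  -2370  -3186  -4122  -5178  -6354  -7650
Second differences: -408  -1050  -2148  -3822  -6192  -9378  -13500  -18678  -25032
First differences: -113  -521  -1571  -3719  -7541  -13733  -23111  -36611  -55289
x: -15  -128  -649  -2220  -5939  -13480  -27213  -50324  -86935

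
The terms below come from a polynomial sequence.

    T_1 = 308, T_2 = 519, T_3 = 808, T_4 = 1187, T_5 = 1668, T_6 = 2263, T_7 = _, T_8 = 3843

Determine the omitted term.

2984

Using the first 6 terms:
211  289  379  481  595
78  90  102  114
12  12  12
Constant third difference = 12.
Extend forward: 114 + 12 = 126;  595 + 126 = 721;  2263 + 721 = 2984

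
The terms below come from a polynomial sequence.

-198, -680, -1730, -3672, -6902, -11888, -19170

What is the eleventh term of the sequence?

Δ: -482, -1050, -1942, -3230, -4986, -7282
Δ²: -568, -892, -1288, -1756, -2296
Δ³: -324, -396, -468, -540
Δ⁴: -72, -72, -72
Constant fourth difference = -72, so extend:
-540 − 72 = -612;  -2296 − 612 = -2908;  -7282 − 2908 = -10190;  -19170 − 10190 = -29360
-612 − 72 = -684;  -2908 − 684 = -3592;  -10190 − 3592 = -13782;  -29360 − 13782 = -43142
-684 − 72 = -756;  -3592 − 756 = -4348;  -13782 − 4348 = -18130;  -43142 − 18130 = -61272
-756 − 72 = -828;  -4348 − 828 = -5176;  -18130 − 5176 = -23306;  -61272 − 23306 = -84578

-84578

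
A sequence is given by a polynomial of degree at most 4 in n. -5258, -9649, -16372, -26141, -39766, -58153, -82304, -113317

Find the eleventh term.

Δ: -4391, -6723, -9769, -13625, -18387, -24151, -31013
Δ²: -2332, -3046, -3856, -4762, -5764, -6862
Δ³: -714, -810, -906, -1002, -1098
Δ⁴: -96, -96, -96, -96
Constant fourth difference = -96, so extend:
-1098 − 96 = -1194;  -6862 − 1194 = -8056;  -31013 − 8056 = -39069;  -113317 − 39069 = -152386
-1194 − 96 = -1290;  -8056 − 1290 = -9346;  -39069 − 9346 = -48415;  -152386 − 48415 = -200801
-1290 − 96 = -1386;  -9346 − 1386 = -10732;  -48415 − 10732 = -59147;  -200801 − 59147 = -259948

-259948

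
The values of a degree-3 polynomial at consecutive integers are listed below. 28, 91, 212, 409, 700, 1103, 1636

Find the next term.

Δ: 63 , 121 , 197 , 291 , 403 , 533
Δ²: 58 , 76 , 94 , 112 , 130
Δ³: 18 , 18 , 18 , 18
The third differences are constant (18).
130 + 18 = 148;  533 + 148 = 681;  1636 + 681 = 2317

2317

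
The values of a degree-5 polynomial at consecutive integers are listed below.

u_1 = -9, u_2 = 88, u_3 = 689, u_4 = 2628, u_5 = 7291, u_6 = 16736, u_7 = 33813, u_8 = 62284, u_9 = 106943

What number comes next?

173736

Δ: 97  601  1939  4663  9445  17077  28471  44659
Δ²: 504  1338  2724  4782  7632  11394  16188
Δ³: 834  1386  2058  2850  3762  4794
Δ⁴: 552  672  792  912  1032
Δ⁵: 120  120  120  120
The fifth differences are constant (120).
1032 + 120 = 1152;  4794 + 1152 = 5946;  16188 + 5946 = 22134;  44659 + 22134 = 66793;  106943 + 66793 = 173736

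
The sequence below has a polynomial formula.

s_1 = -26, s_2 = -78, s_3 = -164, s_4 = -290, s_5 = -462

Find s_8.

-1314

D1: -52  -86  -126  -172
D2: -34  -40  -46
D3: -6  -6
Third differences constant at -6.
-46 − 6 = -52;  -172 − 52 = -224;  -462 − 224 = -686
-52 − 6 = -58;  -224 − 58 = -282;  -686 − 282 = -968
-58 − 6 = -64;  -282 − 64 = -346;  -968 − 346 = -1314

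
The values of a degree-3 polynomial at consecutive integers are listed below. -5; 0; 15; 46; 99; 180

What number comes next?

295

5, 15, 31, 53, 81
10, 16, 22, 28
6, 6, 6
The third differences are constant (6).
28 + 6 = 34;  81 + 34 = 115;  180 + 115 = 295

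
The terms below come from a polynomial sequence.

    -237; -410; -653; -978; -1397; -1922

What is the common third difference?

-12

First differences: -173, -243, -325, -419, -525
Second differences: -70, -82, -94, -106
Third differences: -12, -12, -12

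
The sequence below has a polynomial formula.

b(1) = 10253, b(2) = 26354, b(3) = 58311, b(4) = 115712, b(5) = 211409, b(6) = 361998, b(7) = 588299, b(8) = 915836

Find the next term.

1375317

First differences: 16101  31957  57401  95697  150589  226301  327537
Second differences: 15856  25444  38296  54892  75712  101236
Third differences: 9588  12852  16596  20820  25524
Fourth differences: 3264  3744  4224  4704
Fifth differences: 480  480  480
Constant fifth difference = 480, so extend:
4704 + 480 = 5184;  25524 + 5184 = 30708;  101236 + 30708 = 131944;  327537 + 131944 = 459481;  915836 + 459481 = 1375317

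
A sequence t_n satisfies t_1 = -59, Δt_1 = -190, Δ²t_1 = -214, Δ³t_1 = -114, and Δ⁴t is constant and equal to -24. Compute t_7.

Build the table forward from the leading diagonal:
D4: -24, -24, -24, -24, -24, -24, -24
D3: -114, -138, -162, -186, -210, -234, -258
D2: -214, -328, -466, -628, -814, -1024, -1258
D1: -190, -404, -732, -1198, -1826, -2640, -3664
t: -59, -249, -653, -1385, -2583, -4409, -7049

-7049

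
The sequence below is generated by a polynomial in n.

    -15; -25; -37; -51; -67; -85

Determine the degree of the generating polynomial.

D1: -10, -12, -14, -16, -18
D2: -2, -2, -2, -2
The second differences are constant, so the polynomial has degree 2.

2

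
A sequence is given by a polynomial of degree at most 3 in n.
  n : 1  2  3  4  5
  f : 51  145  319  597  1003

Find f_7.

2295

94 , 174 , 278 , 406
80 , 104 , 128
24 , 24
Third differences constant at 24.
128 + 24 = 152;  406 + 152 = 558;  1003 + 558 = 1561
152 + 24 = 176;  558 + 176 = 734;  1561 + 734 = 2295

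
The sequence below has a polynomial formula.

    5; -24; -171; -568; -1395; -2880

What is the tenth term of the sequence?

-21640

First differences: -29 , -147 , -397 , -827 , -1485
Second differences: -118 , -250 , -430 , -658
Third differences: -132 , -180 , -228
Fourth differences: -48 , -48
Fourth differences constant at -48.
-228 − 48 = -276;  -658 − 276 = -934;  -1485 − 934 = -2419;  -2880 − 2419 = -5299
-276 − 48 = -324;  -934 − 324 = -1258;  -2419 − 1258 = -3677;  -5299 − 3677 = -8976
-324 − 48 = -372;  -1258 − 372 = -1630;  -3677 − 1630 = -5307;  -8976 − 5307 = -14283
-372 − 48 = -420;  -1630 − 420 = -2050;  -5307 − 2050 = -7357;  -14283 − 7357 = -21640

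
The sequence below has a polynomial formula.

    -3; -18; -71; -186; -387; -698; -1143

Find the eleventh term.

-4743

-15  -53  -115  -201  -311  -445
-38  -62  -86  -110  -134
-24  -24  -24  -24
Constant third difference = -24, so extend:
-134 − 24 = -158;  -445 − 158 = -603;  -1143 − 603 = -1746
-158 − 24 = -182;  -603 − 182 = -785;  -1746 − 785 = -2531
-182 − 24 = -206;  -785 − 206 = -991;  -2531 − 991 = -3522
-206 − 24 = -230;  -991 − 230 = -1221;  -3522 − 1221 = -4743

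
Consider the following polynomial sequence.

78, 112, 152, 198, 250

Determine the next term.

D1: 34 , 40 , 46 , 52
D2: 6 , 6 , 6
Second differences constant at 6.
52 + 6 = 58;  250 + 58 = 308

308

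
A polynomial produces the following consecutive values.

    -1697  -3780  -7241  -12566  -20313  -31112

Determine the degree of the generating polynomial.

Δ: -2083, -3461, -5325, -7747, -10799
Δ²: -1378, -1864, -2422, -3052
Δ³: -486, -558, -630
Δ⁴: -72, -72
The fourth differences are constant, so the polynomial has degree 4.

4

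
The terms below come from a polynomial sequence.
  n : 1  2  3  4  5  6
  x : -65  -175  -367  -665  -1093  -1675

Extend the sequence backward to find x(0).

-13

First differences: -110  -192  -298  -428  -582
Second differences: -82  -106  -130  -154
Third differences: -24  -24  -24
The third differences are constant at -24.
Work back: -82 + 24 = -58;  -110 + 58 = -52;  -65 + 52 = -13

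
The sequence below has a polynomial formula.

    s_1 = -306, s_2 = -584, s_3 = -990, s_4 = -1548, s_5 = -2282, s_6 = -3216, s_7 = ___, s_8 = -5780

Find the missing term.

Using the first 6 terms:
Δ: -278  -406  -558  -734  -934
Δ²: -128  -152  -176  -200
Δ³: -24  -24  -24
Constant third difference = -24.
Extend forward: -200 − 24 = -224;  -934 − 224 = -1158;  -3216 − 1158 = -4374

-4374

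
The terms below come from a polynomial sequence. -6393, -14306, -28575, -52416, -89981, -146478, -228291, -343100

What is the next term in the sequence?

-500001

-7913, -14269, -23841, -37565, -56497, -81813, -114809
-6356, -9572, -13724, -18932, -25316, -32996
-3216, -4152, -5208, -6384, -7680
-936, -1056, -1176, -1296
-120, -120, -120
The fifth differences are constant (-120).
-1296 − 120 = -1416;  -7680 − 1416 = -9096;  -32996 − 9096 = -42092;  -114809 − 42092 = -156901;  -343100 − 156901 = -500001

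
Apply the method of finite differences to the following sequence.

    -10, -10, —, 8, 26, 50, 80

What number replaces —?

-4

Using the last 4 terms:
First differences: 18, 24, 30
Second differences: 6, 6
Constant second difference = 6.
Extend backward: 18 − 6 = 12;  8 − 12 = -4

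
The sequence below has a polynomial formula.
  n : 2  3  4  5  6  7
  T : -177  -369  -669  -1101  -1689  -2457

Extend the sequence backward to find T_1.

-69

First differences: -192  -300  -432  -588  -768
Second differences: -108  -132  -156  -180
Third differences: -24  -24  -24
The third differences are constant at -24.
Work back: -108 + 24 = -84;  -192 + 84 = -108;  -177 + 108 = -69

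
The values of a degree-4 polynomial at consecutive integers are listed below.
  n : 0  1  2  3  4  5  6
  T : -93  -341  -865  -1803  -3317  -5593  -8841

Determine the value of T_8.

D1: -248  -524  -938  -1514  -2276  -3248
D2: -276  -414  -576  -762  -972
D3: -138  -162  -186  -210
D4: -24  -24  -24
Constant fourth difference = -24, so extend:
-210 − 24 = -234;  -972 − 234 = -1206;  -3248 − 1206 = -4454;  -8841 − 4454 = -13295
-234 − 24 = -258;  -1206 − 258 = -1464;  -4454 − 1464 = -5918;  -13295 − 5918 = -19213

-19213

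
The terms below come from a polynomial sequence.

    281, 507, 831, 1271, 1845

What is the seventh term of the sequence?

3467

First differences: 226, 324, 440, 574
Second differences: 98, 116, 134
Third differences: 18, 18
Third differences constant at 18.
134 + 18 = 152;  574 + 152 = 726;  1845 + 726 = 2571
152 + 18 = 170;  726 + 170 = 896;  2571 + 896 = 3467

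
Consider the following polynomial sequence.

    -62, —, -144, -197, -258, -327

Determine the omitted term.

Using the last 4 terms:
D1: -53  -61  -69
D2: -8  -8
Constant second difference = -8.
Extend backward: -53 + 8 = -45;  -144 + 45 = -99

-99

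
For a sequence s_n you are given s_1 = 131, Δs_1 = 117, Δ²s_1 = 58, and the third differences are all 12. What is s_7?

1943

Build the table forward from the leading diagonal:
D3: 12  12  12  12  12  12  12
D2: 58  70  82  94  106  118  130
D1: 117  175  245  327  421  527  645
s: 131  248  423  668  995  1416  1943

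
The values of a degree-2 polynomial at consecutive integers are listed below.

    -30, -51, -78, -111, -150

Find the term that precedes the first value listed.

-21  -27  -33  -39
-6  -6  -6
The second differences are constant at -6.
Work back: -21 + 6 = -15;  -30 + 15 = -15

-15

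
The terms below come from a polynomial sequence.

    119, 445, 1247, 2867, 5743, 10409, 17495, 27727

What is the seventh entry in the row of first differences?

10232

Δ: 326, 802, 1620, 2876, 4666, 7086, 10232
Δ²: 476, 818, 1256, 1790, 2420, 3146
Δ³: 342, 438, 534, 630, 726
Δ⁴: 96, 96, 96, 96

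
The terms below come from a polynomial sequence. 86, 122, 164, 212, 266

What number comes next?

First differences: 36, 42, 48, 54
Second differences: 6, 6, 6
Second differences constant at 6.
54 + 6 = 60;  266 + 60 = 326

326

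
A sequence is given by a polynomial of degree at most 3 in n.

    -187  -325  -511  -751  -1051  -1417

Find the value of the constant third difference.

-6

D1: -138, -186, -240, -300, -366
D2: -48, -54, -60, -66
D3: -6, -6, -6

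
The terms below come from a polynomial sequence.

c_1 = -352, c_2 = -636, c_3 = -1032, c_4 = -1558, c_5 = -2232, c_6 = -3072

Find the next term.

D1: -284 , -396 , -526 , -674 , -840
D2: -112 , -130 , -148 , -166
D3: -18 , -18 , -18
Third differences constant at -18.
-166 − 18 = -184;  -840 − 184 = -1024;  -3072 − 1024 = -4096

-4096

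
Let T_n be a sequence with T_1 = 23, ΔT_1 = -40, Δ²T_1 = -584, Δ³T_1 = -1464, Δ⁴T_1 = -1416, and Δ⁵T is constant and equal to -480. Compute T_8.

-123401

Build the table forward from the leading diagonal:
Δ⁵: -480, -480, -480, -480, -480, -480, -480, -480
Δ⁴: -1416, -1896, -2376, -2856, -3336, -3816, -4296, -4776
Δ³: -1464, -2880, -4776, -7152, -10008, -13344, -17160, -21456
Δ²: -584, -2048, -4928, -9704, -16856, -26864, -40208, -57368
Δ: -40, -624, -2672, -7600, -17304, -34160, -61024, -101232
T: 23, -17, -641, -3313, -10913, -28217, -62377, -123401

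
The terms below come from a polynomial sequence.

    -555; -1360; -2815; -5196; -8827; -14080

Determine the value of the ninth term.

D1: -805  -1455  -2381  -3631  -5253
D2: -650  -926  -1250  -1622
D3: -276  -324  -372
D4: -48  -48
Constant fourth difference = -48, so extend:
-372 − 48 = -420;  -1622 − 420 = -2042;  -5253 − 2042 = -7295;  -14080 − 7295 = -21375
-420 − 48 = -468;  -2042 − 468 = -2510;  -7295 − 2510 = -9805;  -21375 − 9805 = -31180
-468 − 48 = -516;  -2510 − 516 = -3026;  -9805 − 3026 = -12831;  -31180 − 12831 = -44011

-44011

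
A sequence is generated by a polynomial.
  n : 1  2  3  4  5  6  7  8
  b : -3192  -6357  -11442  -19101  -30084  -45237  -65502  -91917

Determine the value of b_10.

-167829

D1: -3165, -5085, -7659, -10983, -15153, -20265, -26415
D2: -1920, -2574, -3324, -4170, -5112, -6150
D3: -654, -750, -846, -942, -1038
D4: -96, -96, -96, -96
The fourth differences are constant (-96).
-1038 − 96 = -1134;  -6150 − 1134 = -7284;  -26415 − 7284 = -33699;  -91917 − 33699 = -125616
-1134 − 96 = -1230;  -7284 − 1230 = -8514;  -33699 − 8514 = -42213;  -125616 − 42213 = -167829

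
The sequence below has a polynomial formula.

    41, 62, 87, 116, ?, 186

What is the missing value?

Using the first 4 terms:
21  25  29
4  4
Constant second difference = 4.
Extend forward: 29 + 4 = 33;  116 + 33 = 149

149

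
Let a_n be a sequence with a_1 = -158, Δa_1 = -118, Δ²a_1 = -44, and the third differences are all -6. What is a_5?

Build the table forward from the leading diagonal:
Third differences: -6, -6, -6, -6, -6
Second differences: -44, -50, -56, -62, -68
First differences: -118, -162, -212, -268, -330
a: -158, -276, -438, -650, -918

-918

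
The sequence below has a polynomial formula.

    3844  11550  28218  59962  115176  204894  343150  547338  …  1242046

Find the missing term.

838572

Using the first 8 terms:
Δ: 7706  16668  31744  55214  89718  138256  204188
Δ²: 8962  15076  23470  34504  48538  65932
Δ³: 6114  8394  11034  14034  17394
Δ⁴: 2280  2640  3000  3360
Δ⁵: 360  360  360
Constant fifth difference = 360.
Extend forward: 3360 + 360 = 3720;  17394 + 3720 = 21114;  65932 + 21114 = 87046;  204188 + 87046 = 291234;  547338 + 291234 = 838572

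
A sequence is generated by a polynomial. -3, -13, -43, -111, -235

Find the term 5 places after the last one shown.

-2325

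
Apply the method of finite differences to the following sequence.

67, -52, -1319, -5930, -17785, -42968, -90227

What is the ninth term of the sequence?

Δ: -119 , -1267 , -4611 , -11855 , -25183 , -47259
Δ²: -1148 , -3344 , -7244 , -13328 , -22076
Δ³: -2196 , -3900 , -6084 , -8748
Δ⁴: -1704 , -2184 , -2664
Δ⁵: -480 , -480
Fifth differences constant at -480.
-2664 − 480 = -3144;  -8748 − 3144 = -11892;  -22076 − 11892 = -33968;  -47259 − 33968 = -81227;  -90227 − 81227 = -171454
-3144 − 480 = -3624;  -11892 − 3624 = -15516;  -33968 − 15516 = -49484;  -81227 − 49484 = -130711;  -171454 − 130711 = -302165

-302165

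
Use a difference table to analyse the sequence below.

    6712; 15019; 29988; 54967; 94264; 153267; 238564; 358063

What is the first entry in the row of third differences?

D1: 8307, 14969, 24979, 39297, 59003, 85297, 119499
D2: 6662, 10010, 14318, 19706, 26294, 34202
D3: 3348, 4308, 5388, 6588, 7908
D4: 960, 1080, 1200, 1320
D5: 120, 120, 120

3348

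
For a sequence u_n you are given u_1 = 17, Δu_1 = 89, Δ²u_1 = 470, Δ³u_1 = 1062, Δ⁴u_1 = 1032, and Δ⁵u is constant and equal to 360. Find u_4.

2756

Build the table forward from the leading diagonal:
Δ⁵: 360, 360, 360, 360
Δ⁴: 1032, 1392, 1752, 2112
Δ³: 1062, 2094, 3486, 5238
Δ²: 470, 1532, 3626, 7112
Δ: 89, 559, 2091, 5717
u: 17, 106, 665, 2756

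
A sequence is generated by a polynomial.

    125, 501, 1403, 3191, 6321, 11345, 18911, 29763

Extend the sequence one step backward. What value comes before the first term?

D1: 376  902  1788  3130  5024  7566  10852
D2: 526  886  1342  1894  2542  3286
D3: 360  456  552  648  744
D4: 96  96  96  96
The fourth differences are constant at 96.
Work back: 360 − 96 = 264;  526 − 264 = 262;  376 − 262 = 114;  125 − 114 = 11

11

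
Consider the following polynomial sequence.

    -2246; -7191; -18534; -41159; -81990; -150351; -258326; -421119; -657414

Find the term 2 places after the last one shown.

-1444806

First differences: -4945, -11343, -22625, -40831, -68361, -107975, -162793, -236295
Second differences: -6398, -11282, -18206, -27530, -39614, -54818, -73502
Third differences: -4884, -6924, -9324, -12084, -15204, -18684
Fourth differences: -2040, -2400, -2760, -3120, -3480
Fifth differences: -360, -360, -360, -360
Fifth differences constant at -360.
-3480 − 360 = -3840;  -18684 − 3840 = -22524;  -73502 − 22524 = -96026;  -236295 − 96026 = -332321;  -657414 − 332321 = -989735
-3840 − 360 = -4200;  -22524 − 4200 = -26724;  -96026 − 26724 = -122750;  -332321 − 122750 = -455071;  -989735 − 455071 = -1444806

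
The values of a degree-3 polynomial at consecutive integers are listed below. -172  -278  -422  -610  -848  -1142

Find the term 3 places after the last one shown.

-106  -144  -188  -238  -294
-38  -44  -50  -56
-6  -6  -6
Third differences constant at -6.
-56 − 6 = -62;  -294 − 62 = -356;  -1142 − 356 = -1498
-62 − 6 = -68;  -356 − 68 = -424;  -1498 − 424 = -1922
-68 − 6 = -74;  -424 − 74 = -498;  -1922 − 498 = -2420

-2420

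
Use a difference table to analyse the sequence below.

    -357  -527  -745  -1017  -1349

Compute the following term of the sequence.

-1747

First differences: -170, -218, -272, -332
Second differences: -48, -54, -60
Third differences: -6, -6
Constant third difference = -6, so extend:
-60 − 6 = -66;  -332 − 66 = -398;  -1349 − 398 = -1747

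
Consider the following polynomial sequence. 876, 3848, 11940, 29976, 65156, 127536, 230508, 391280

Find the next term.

First differences: 2972, 8092, 18036, 35180, 62380, 102972, 160772
Second differences: 5120, 9944, 17144, 27200, 40592, 57800
Third differences: 4824, 7200, 10056, 13392, 17208
Fourth differences: 2376, 2856, 3336, 3816
Fifth differences: 480, 480, 480
Fifth differences constant at 480.
3816 + 480 = 4296;  17208 + 4296 = 21504;  57800 + 21504 = 79304;  160772 + 79304 = 240076;  391280 + 240076 = 631356

631356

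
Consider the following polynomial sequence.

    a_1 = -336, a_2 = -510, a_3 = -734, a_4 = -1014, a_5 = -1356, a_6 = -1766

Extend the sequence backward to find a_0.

-206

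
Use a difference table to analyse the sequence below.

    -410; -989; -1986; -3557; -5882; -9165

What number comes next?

First differences: -579 , -997 , -1571 , -2325 , -3283
Second differences: -418 , -574 , -754 , -958
Third differences: -156 , -180 , -204
Fourth differences: -24 , -24
Fourth differences constant at -24.
-204 − 24 = -228;  -958 − 228 = -1186;  -3283 − 1186 = -4469;  -9165 − 4469 = -13634

-13634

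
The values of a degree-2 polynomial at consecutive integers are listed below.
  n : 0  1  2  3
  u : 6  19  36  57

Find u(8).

13, 17, 21
4, 4
Constant second difference = 4, so extend:
21 + 4 = 25;  57 + 25 = 82
25 + 4 = 29;  82 + 29 = 111
29 + 4 = 33;  111 + 33 = 144
33 + 4 = 37;  144 + 37 = 181
37 + 4 = 41;  181 + 41 = 222

222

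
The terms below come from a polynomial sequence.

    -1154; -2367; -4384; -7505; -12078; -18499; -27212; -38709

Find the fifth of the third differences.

D1: -1213, -2017, -3121, -4573, -6421, -8713, -11497
D2: -804, -1104, -1452, -1848, -2292, -2784
D3: -300, -348, -396, -444, -492
D4: -48, -48, -48, -48

-492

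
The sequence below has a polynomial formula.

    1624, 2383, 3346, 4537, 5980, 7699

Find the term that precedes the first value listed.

1045

759  963  1191  1443  1719
204  228  252  276
24  24  24
The third differences are constant at 24.
Work back: 204 − 24 = 180;  759 − 180 = 579;  1624 − 579 = 1045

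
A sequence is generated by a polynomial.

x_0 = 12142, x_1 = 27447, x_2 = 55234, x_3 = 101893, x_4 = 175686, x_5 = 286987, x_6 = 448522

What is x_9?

1402111

Δ: 15305  27787  46659  73793  111301  161535
Δ²: 12482  18872  27134  37508  50234
Δ³: 6390  8262  10374  12726
Δ⁴: 1872  2112  2352
Δ⁵: 240  240
Fifth differences constant at 240.
2352 + 240 = 2592;  12726 + 2592 = 15318;  50234 + 15318 = 65552;  161535 + 65552 = 227087;  448522 + 227087 = 675609
2592 + 240 = 2832;  15318 + 2832 = 18150;  65552 + 18150 = 83702;  227087 + 83702 = 310789;  675609 + 310789 = 986398
2832 + 240 = 3072;  18150 + 3072 = 21222;  83702 + 21222 = 104924;  310789 + 104924 = 415713;  986398 + 415713 = 1402111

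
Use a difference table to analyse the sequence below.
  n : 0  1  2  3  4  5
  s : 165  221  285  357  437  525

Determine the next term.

621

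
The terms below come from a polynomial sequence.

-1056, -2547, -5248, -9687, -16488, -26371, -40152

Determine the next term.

First differences: -1491  -2701  -4439  -6801  -9883  -13781
Second differences: -1210  -1738  -2362  -3082  -3898
Third differences: -528  -624  -720  -816
Fourth differences: -96  -96  -96
Constant fourth difference = -96, so extend:
-816 − 96 = -912;  -3898 − 912 = -4810;  -13781 − 4810 = -18591;  -40152 − 18591 = -58743

-58743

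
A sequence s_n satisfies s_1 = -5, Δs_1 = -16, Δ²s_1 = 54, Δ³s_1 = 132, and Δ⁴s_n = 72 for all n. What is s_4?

241

Build the table forward from the leading diagonal:
Fourth differences: 72, 72, 72, 72
Third differences: 132, 204, 276, 348
Second differences: 54, 186, 390, 666
First differences: -16, 38, 224, 614
s: -5, -21, 17, 241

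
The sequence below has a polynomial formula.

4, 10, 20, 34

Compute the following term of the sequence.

52

D1: 6 , 10 , 14
D2: 4 , 4
Constant second difference = 4, so extend:
14 + 4 = 18;  34 + 18 = 52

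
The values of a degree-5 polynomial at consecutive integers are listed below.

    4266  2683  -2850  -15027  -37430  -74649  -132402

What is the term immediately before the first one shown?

-1583, -5533, -12177, -22403, -37219, -57753
-3950, -6644, -10226, -14816, -20534
-2694, -3582, -4590, -5718
-888, -1008, -1128
-120, -120
The fifth differences are constant at -120.
Work back: -888 + 120 = -768;  -2694 + 768 = -1926;  -3950 + 1926 = -2024;  -1583 + 2024 = 441;  4266 − 441 = 3825

3825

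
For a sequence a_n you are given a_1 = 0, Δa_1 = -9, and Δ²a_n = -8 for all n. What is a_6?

-125

Build the table forward from the leading diagonal:
D2: -8, -8, -8, -8, -8, -8
D1: -9, -17, -25, -33, -41, -49
a: 0, -9, -26, -51, -84, -125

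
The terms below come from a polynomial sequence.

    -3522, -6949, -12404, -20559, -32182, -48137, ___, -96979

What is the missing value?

-69384

Using the first 6 terms:
First differences: -3427, -5455, -8155, -11623, -15955
Second differences: -2028, -2700, -3468, -4332
Third differences: -672, -768, -864
Fourth differences: -96, -96
Constant fourth difference = -96.
Extend forward: -864 − 96 = -960;  -4332 − 960 = -5292;  -15955 − 5292 = -21247;  -48137 − 21247 = -69384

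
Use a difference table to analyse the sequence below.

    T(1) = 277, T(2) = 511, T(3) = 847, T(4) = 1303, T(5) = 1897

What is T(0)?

127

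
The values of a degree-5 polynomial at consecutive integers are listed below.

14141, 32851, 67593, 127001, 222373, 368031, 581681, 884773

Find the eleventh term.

2608921

First differences: 18710, 34742, 59408, 95372, 145658, 213650, 303092
Second differences: 16032, 24666, 35964, 50286, 67992, 89442
Third differences: 8634, 11298, 14322, 17706, 21450
Fourth differences: 2664, 3024, 3384, 3744
Fifth differences: 360, 360, 360
The fifth differences are constant (360).
3744 + 360 = 4104;  21450 + 4104 = 25554;  89442 + 25554 = 114996;  303092 + 114996 = 418088;  884773 + 418088 = 1302861
4104 + 360 = 4464;  25554 + 4464 = 30018;  114996 + 30018 = 145014;  418088 + 145014 = 563102;  1302861 + 563102 = 1865963
4464 + 360 = 4824;  30018 + 4824 = 34842;  145014 + 34842 = 179856;  563102 + 179856 = 742958;  1865963 + 742958 = 2608921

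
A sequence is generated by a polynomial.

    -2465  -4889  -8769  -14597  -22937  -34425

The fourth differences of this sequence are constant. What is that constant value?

-72

First differences: -2424, -3880, -5828, -8340, -11488
Second differences: -1456, -1948, -2512, -3148
Third differences: -492, -564, -636
Fourth differences: -72, -72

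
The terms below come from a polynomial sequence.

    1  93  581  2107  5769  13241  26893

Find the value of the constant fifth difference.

120

First differences: 92, 488, 1526, 3662, 7472, 13652
Second differences: 396, 1038, 2136, 3810, 6180
Third differences: 642, 1098, 1674, 2370
Fourth differences: 456, 576, 696
Fifth differences: 120, 120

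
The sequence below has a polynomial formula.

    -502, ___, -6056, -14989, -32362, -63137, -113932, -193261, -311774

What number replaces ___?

-2017

Using the last 7 terms:
D1: -8933  -17373  -30775  -50795  -79329  -118513
D2: -8440  -13402  -20020  -28534  -39184
D3: -4962  -6618  -8514  -10650
D4: -1656  -1896  -2136
D5: -240  -240
Constant fifth difference = -240.
Extend backward: -1656 + 240 = -1416;  -4962 + 1416 = -3546;  -8440 + 3546 = -4894;  -8933 + 4894 = -4039;  -6056 + 4039 = -2017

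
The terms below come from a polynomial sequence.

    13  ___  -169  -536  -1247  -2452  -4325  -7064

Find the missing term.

-20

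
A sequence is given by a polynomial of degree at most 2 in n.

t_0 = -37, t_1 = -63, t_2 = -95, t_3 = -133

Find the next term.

-177

First differences: -26 , -32 , -38
Second differences: -6 , -6
Second differences constant at -6.
-38 − 6 = -44;  -133 − 44 = -177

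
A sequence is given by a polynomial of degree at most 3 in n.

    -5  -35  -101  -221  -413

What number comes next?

-695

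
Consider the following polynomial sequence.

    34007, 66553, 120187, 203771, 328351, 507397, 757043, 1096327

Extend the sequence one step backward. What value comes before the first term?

15631

32546, 53634, 83584, 124580, 179046, 249646, 339284
21088, 29950, 40996, 54466, 70600, 89638
8862, 11046, 13470, 16134, 19038
2184, 2424, 2664, 2904
240, 240, 240
The fifth differences are constant at 240.
Work back: 2184 − 240 = 1944;  8862 − 1944 = 6918;  21088 − 6918 = 14170;  32546 − 14170 = 18376;  34007 − 18376 = 15631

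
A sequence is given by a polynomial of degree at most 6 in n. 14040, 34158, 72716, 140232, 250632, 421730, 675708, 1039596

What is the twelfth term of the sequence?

Δ: 20118  38558  67516  110400  171098  253978  363888
Δ²: 18440  28958  42884  60698  82880  109910
Δ³: 10518  13926  17814  22182  27030
Δ⁴: 3408  3888  4368  4848
Δ⁵: 480  480  480
The fifth differences are constant (480).
4848 + 480 = 5328;  27030 + 5328 = 32358;  109910 + 32358 = 142268;  363888 + 142268 = 506156;  1039596 + 506156 = 1545752
5328 + 480 = 5808;  32358 + 5808 = 38166;  142268 + 38166 = 180434;  506156 + 180434 = 686590;  1545752 + 686590 = 2232342
5808 + 480 = 6288;  38166 + 6288 = 44454;  180434 + 44454 = 224888;  686590 + 224888 = 911478;  2232342 + 911478 = 3143820
6288 + 480 = 6768;  44454 + 6768 = 51222;  224888 + 51222 = 276110;  911478 + 276110 = 1187588;  3143820 + 1187588 = 4331408

4331408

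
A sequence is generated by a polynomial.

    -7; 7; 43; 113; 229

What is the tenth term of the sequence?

Δ: 14, 36, 70, 116
Δ²: 22, 34, 46
Δ³: 12, 12
Third differences constant at 12.
46 + 12 = 58;  116 + 58 = 174;  229 + 174 = 403
58 + 12 = 70;  174 + 70 = 244;  403 + 244 = 647
70 + 12 = 82;  244 + 82 = 326;  647 + 326 = 973
82 + 12 = 94;  326 + 94 = 420;  973 + 420 = 1393
94 + 12 = 106;  420 + 106 = 526;  1393 + 526 = 1919

1919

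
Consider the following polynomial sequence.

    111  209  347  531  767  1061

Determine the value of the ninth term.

D1: 98 , 138 , 184 , 236 , 294
D2: 40 , 46 , 52 , 58
D3: 6 , 6 , 6
Third differences constant at 6.
58 + 6 = 64;  294 + 64 = 358;  1061 + 358 = 1419
64 + 6 = 70;  358 + 70 = 428;  1419 + 428 = 1847
70 + 6 = 76;  428 + 76 = 504;  1847 + 504 = 2351

2351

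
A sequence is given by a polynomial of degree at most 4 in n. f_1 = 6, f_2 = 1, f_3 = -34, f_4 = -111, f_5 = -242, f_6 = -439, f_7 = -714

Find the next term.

First differences: -5, -35, -77, -131, -197, -275
Second differences: -30, -42, -54, -66, -78
Third differences: -12, -12, -12, -12
Third differences constant at -12.
-78 − 12 = -90;  -275 − 90 = -365;  -714 − 365 = -1079

-1079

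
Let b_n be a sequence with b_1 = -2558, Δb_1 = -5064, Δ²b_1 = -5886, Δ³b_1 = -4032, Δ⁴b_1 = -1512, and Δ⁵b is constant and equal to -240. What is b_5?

Build the table forward from the leading diagonal:
Fifth differences: -240, -240, -240, -240, -240
Fourth differences: -1512, -1752, -1992, -2232, -2472
Third differences: -4032, -5544, -7296, -9288, -11520
Second differences: -5886, -9918, -15462, -22758, -32046
First differences: -5064, -10950, -20868, -36330, -59088
b: -2558, -7622, -18572, -39440, -75770

-75770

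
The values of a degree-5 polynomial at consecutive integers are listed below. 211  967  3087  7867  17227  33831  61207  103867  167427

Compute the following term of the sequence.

258727

756, 2120, 4780, 9360, 16604, 27376, 42660, 63560
1364, 2660, 4580, 7244, 10772, 15284, 20900
1296, 1920, 2664, 3528, 4512, 5616
624, 744, 864, 984, 1104
120, 120, 120, 120
The fifth differences are constant (120).
1104 + 120 = 1224;  5616 + 1224 = 6840;  20900 + 6840 = 27740;  63560 + 27740 = 91300;  167427 + 91300 = 258727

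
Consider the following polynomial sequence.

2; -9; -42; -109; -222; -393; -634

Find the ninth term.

-1374

-11 , -33 , -67 , -113 , -171 , -241
-22 , -34 , -46 , -58 , -70
-12 , -12 , -12 , -12
The third differences are constant (-12).
-70 − 12 = -82;  -241 − 82 = -323;  -634 − 323 = -957
-82 − 12 = -94;  -323 − 94 = -417;  -957 − 417 = -1374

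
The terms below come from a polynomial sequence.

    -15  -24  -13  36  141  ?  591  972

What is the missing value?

Using the first 5 terms:
First differences: -9  11  49  105
Second differences: 20  38  56
Third differences: 18  18
Constant third difference = 18.
Extend forward: 56 + 18 = 74;  105 + 74 = 179;  141 + 179 = 320

320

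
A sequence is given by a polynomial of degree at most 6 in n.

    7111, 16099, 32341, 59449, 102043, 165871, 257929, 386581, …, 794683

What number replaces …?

561679

Using the first 8 terms:
First differences: 8988, 16242, 27108, 42594, 63828, 92058, 128652
Second differences: 7254, 10866, 15486, 21234, 28230, 36594
Third differences: 3612, 4620, 5748, 6996, 8364
Fourth differences: 1008, 1128, 1248, 1368
Fifth differences: 120, 120, 120
Constant fifth difference = 120.
Extend forward: 1368 + 120 = 1488;  8364 + 1488 = 9852;  36594 + 9852 = 46446;  128652 + 46446 = 175098;  386581 + 175098 = 561679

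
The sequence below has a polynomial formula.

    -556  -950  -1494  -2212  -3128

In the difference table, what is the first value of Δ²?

First differences: -394, -544, -718, -916
Second differences: -150, -174, -198
Third differences: -24, -24

-150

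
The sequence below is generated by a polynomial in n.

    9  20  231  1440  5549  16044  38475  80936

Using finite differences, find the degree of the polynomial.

5

Δ: 11, 211, 1209, 4109, 10495, 22431, 42461
Δ²: 200, 998, 2900, 6386, 11936, 20030
Δ³: 798, 1902, 3486, 5550, 8094
Δ⁴: 1104, 1584, 2064, 2544
Δ⁵: 480, 480, 480
The fifth differences are constant, so the polynomial has degree 5.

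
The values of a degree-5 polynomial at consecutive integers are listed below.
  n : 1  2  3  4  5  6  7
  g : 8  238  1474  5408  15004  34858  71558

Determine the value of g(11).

D1: 230, 1236, 3934, 9596, 19854, 36700
D2: 1006, 2698, 5662, 10258, 16846
D3: 1692, 2964, 4596, 6588
D4: 1272, 1632, 1992
D5: 360, 360
Fifth differences constant at 360.
1992 + 360 = 2352;  6588 + 2352 = 8940;  16846 + 8940 = 25786;  36700 + 25786 = 62486;  71558 + 62486 = 134044
2352 + 360 = 2712;  8940 + 2712 = 11652;  25786 + 11652 = 37438;  62486 + 37438 = 99924;  134044 + 99924 = 233968
2712 + 360 = 3072;  11652 + 3072 = 14724;  37438 + 14724 = 52162;  99924 + 52162 = 152086;  233968 + 152086 = 386054
3072 + 360 = 3432;  14724 + 3432 = 18156;  52162 + 18156 = 70318;  152086 + 70318 = 222404;  386054 + 222404 = 608458

608458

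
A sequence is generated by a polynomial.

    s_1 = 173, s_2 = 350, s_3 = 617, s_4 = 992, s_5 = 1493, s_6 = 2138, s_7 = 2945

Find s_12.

D1: 177 , 267 , 375 , 501 , 645 , 807
D2: 90 , 108 , 126 , 144 , 162
D3: 18 , 18 , 18 , 18
Third differences constant at 18.
162 + 18 = 180;  807 + 180 = 987;  2945 + 987 = 3932
180 + 18 = 198;  987 + 198 = 1185;  3932 + 1185 = 5117
198 + 18 = 216;  1185 + 216 = 1401;  5117 + 1401 = 6518
216 + 18 = 234;  1401 + 234 = 1635;  6518 + 1635 = 8153
234 + 18 = 252;  1635 + 252 = 1887;  8153 + 1887 = 10040

10040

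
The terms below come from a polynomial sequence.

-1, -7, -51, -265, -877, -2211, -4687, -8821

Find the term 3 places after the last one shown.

Δ: -6, -44, -214, -612, -1334, -2476, -4134
Δ²: -38, -170, -398, -722, -1142, -1658
Δ³: -132, -228, -324, -420, -516
Δ⁴: -96, -96, -96, -96
The fourth differences are constant (-96).
-516 − 96 = -612;  -1658 − 612 = -2270;  -4134 − 2270 = -6404;  -8821 − 6404 = -15225
-612 − 96 = -708;  -2270 − 708 = -2978;  -6404 − 2978 = -9382;  -15225 − 9382 = -24607
-708 − 96 = -804;  -2978 − 804 = -3782;  -9382 − 3782 = -13164;  -24607 − 13164 = -37771

-37771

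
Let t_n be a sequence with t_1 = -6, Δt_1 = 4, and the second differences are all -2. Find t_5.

-2

Build the table forward from the leading diagonal:
Second differences: -2  -2  -2  -2  -2
First differences: 4  2  0  -2  -4
t: -6  -2  0  0  -2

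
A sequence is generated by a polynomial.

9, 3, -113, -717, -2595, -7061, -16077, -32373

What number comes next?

D1: -6  -116  -604  -1878  -4466  -9016  -16296
D2: -110  -488  -1274  -2588  -4550  -7280
D3: -378  -786  -1314  -1962  -2730
D4: -408  -528  -648  -768
D5: -120  -120  -120
Fifth differences constant at -120.
-768 − 120 = -888;  -2730 − 888 = -3618;  -7280 − 3618 = -10898;  -16296 − 10898 = -27194;  -32373 − 27194 = -59567

-59567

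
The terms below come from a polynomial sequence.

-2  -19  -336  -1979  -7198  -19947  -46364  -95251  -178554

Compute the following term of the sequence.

-17, -317, -1643, -5219, -12749, -26417, -48887, -83303
-300, -1326, -3576, -7530, -13668, -22470, -34416
-1026, -2250, -3954, -6138, -8802, -11946
-1224, -1704, -2184, -2664, -3144
-480, -480, -480, -480
Constant fifth difference = -480, so extend:
-3144 − 480 = -3624;  -11946 − 3624 = -15570;  -34416 − 15570 = -49986;  -83303 − 49986 = -133289;  -178554 − 133289 = -311843

-311843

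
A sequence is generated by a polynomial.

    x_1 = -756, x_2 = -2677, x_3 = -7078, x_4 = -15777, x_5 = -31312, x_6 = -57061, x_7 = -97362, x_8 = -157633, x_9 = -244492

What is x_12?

-751297

D1: -1921  -4401  -8699  -15535  -25749  -40301  -60271  -86859
D2: -2480  -4298  -6836  -10214  -14552  -19970  -26588
D3: -1818  -2538  -3378  -4338  -5418  -6618
D4: -720  -840  -960  -1080  -1200
D5: -120  -120  -120  -120
Fifth differences constant at -120.
-1200 − 120 = -1320;  -6618 − 1320 = -7938;  -26588 − 7938 = -34526;  -86859 − 34526 = -121385;  -244492 − 121385 = -365877
-1320 − 120 = -1440;  -7938 − 1440 = -9378;  -34526 − 9378 = -43904;  -121385 − 43904 = -165289;  -365877 − 165289 = -531166
-1440 − 120 = -1560;  -9378 − 1560 = -10938;  -43904 − 10938 = -54842;  -165289 − 54842 = -220131;  -531166 − 220131 = -751297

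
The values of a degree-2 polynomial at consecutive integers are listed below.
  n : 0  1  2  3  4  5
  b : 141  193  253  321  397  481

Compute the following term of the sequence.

573

Δ: 52  60  68  76  84
Δ²: 8  8  8  8
Second differences constant at 8.
84 + 8 = 92;  481 + 92 = 573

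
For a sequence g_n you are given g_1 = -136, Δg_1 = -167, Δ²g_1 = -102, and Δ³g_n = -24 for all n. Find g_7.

-3148

Build the table forward from the leading diagonal:
Third differences: -24, -24, -24, -24, -24, -24, -24
Second differences: -102, -126, -150, -174, -198, -222, -246
First differences: -167, -269, -395, -545, -719, -917, -1139
g: -136, -303, -572, -967, -1512, -2231, -3148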